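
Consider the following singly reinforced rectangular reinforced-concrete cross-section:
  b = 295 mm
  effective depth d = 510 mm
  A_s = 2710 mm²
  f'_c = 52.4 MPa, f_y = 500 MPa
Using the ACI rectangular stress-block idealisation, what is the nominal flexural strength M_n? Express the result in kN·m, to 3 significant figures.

M_n ≈ 621 kN·m

T = A_s f_y = 2710 × 500 = 1355000 N = 1355 kN.
From C = T: a = T/(0.85 f'_c b) = 1355000/(0.85 × 52.4 × 295) = 103.13 mm.
M_n = T(d − a/2) = 1355 kN × (510 − 51.565) mm = 621.18 kN·m.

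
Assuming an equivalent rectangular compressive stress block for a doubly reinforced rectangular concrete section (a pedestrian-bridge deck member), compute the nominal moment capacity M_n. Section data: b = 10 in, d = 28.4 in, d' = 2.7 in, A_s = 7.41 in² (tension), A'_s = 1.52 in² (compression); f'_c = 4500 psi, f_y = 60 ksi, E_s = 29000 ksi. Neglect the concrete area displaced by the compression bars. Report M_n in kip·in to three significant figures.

Assume both steels yield.
a = (A_s − A'_s) f_y/(0.85 f'_c b) = (7.41 − 1.52) × 60/(0.85 × 4.5 × 10) = 9.239 in.
c = a/β₁ = 9.239/0.825 = 11.199 in; ε'_s = 0.003(c − d')/c = 0.0023 ≥ ε_y = 0.0021, so the compression steel yields.
M_n = (A_s − A'_s) f_y (d − a/2) + A'_s f_y (d − d') = 353.4 × (28.4 − 4.6195) + 91.2 × (28.4 − 2.7) = 8404.0 + 2343.8 = 10747.8 kip·in.

M_n ≈ 10700 kip·in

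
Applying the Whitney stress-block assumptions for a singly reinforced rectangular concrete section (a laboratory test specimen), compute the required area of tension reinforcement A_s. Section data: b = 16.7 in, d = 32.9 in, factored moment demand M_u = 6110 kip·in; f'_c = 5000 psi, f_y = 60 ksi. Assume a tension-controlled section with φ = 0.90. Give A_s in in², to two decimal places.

M_n = M_u/φ = 6110/0.90 = 6788.89 kip·in.
From M_n = 0.85 f'_c a b (d − a/2):
a = d − √(d² − 2M_n/(0.85 f'_c b)) = 32.9 − √(32.9² − 2 × 6788.89/(0.85 × 5 × 16.7)) = 3.049 in.
A_s = 0.85 f'_c a b / f_y = 0.85 × 5 × 3.049 × 16.7 / 60 = 3.607 in².

A_s ≈ 3.61 in²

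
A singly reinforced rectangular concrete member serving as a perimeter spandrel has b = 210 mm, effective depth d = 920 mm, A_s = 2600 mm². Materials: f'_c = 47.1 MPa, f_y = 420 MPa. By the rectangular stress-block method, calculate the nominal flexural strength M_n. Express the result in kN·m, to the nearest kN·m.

T = A_s f_y = 2600 × 420 = 1092000 N = 1092 kN.
From C = T: a = T/(0.85 f'_c b) = 1092000/(0.85 × 47.1 × 210) = 129.89 mm.
M_n = T(d − a/2) = 1092 kN × (920 − 64.945) mm = 933.72 kN·m.

M_n ≈ 934 kN·m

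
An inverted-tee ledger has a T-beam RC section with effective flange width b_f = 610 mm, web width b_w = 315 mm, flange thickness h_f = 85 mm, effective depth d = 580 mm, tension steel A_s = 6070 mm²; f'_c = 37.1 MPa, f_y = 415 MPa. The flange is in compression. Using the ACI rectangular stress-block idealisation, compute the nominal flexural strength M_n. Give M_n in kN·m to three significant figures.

M_n ≈ 1280 kN·m

Tension: T = A_s f_y = 6070 × 415 = 2519050 N.
Try a within the flange: a = T/(0.85 f'_c b_f) = 2519050/(0.85 × 37.1 × 610) = 130.95 mm.
a = 130.95 > h_f = 85 mm: the block extends into the web. Split into flange-overhang and web parts.
C_f = 0.85 f'_c (b_f − b_w) h_f = 0.85 × 37.1 × (610 − 315) × 85 = 790740 N.
Remaining web compression depth: a_w = (T − C_f)/(0.85 f'_c b_w) = (2519050 − 790740)/(0.85 × 37.1 × 315) = 173.99 mm.
M_n = C_f(d − h_f/2) + (T − C_f)(d − a_w/2) = 790740 × (580 − 42.5) + 1728310 × (580 − 86.995) = 425.02 + 852.07 = 1277.09 × 10⁶ N·mm.
M_n = 1277.09 kN·m.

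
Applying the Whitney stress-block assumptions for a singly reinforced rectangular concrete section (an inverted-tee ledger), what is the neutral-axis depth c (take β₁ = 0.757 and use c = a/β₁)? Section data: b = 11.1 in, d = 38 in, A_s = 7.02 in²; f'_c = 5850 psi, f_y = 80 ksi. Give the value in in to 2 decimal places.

T = A_s f_y = 7.02 × 80 = 561.6 kips.
a = T/(0.85 f'_c b) = 561.6/(0.85 × 5.85 × 11.1) = 10.1749 in.
With β₁ = 0.757, c = a/β₁ = 10.1749/0.757 = 13.44 in.

c ≈ 13.44 in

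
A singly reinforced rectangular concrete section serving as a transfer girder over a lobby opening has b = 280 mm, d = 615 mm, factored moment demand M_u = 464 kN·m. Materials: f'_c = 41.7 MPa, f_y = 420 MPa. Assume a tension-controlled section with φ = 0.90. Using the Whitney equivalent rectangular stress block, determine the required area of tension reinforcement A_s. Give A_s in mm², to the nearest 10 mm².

M_n = M_u/φ = 464/0.90 = 515.556 kN·m.
With M_n = 0.85 f'_c a b (d − a/2), solve the quadratic for a:
a = d − √(d² − 2M_n/(0.85 f'_c b)) = 615 − √(615² − 2 × 515.556×10⁶/(0.85 × 41.7 × 280)) = 91.23 mm.
A_s = 0.85 f'_c a b / f_y = 0.85 × 41.7 × 91.23 × 280 / 420 = 2155.8 mm².

A_s ≈ 2160 mm²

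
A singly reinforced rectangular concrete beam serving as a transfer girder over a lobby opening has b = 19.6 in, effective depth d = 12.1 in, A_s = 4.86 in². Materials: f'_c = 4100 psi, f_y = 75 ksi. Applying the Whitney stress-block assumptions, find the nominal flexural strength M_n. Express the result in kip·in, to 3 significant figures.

M_n ≈ 3440 kip·in

T = A_s f_y = 4.86 × 75 = 364.5 kips.
a = T/(0.85 f'_c b) = 364.5/(0.85 × 4.1 × 19.6) = 5.336 in.
M_n = T(d − a/2) = 364.5 × (12.1 − 2.668) = 3438.0 kip·in.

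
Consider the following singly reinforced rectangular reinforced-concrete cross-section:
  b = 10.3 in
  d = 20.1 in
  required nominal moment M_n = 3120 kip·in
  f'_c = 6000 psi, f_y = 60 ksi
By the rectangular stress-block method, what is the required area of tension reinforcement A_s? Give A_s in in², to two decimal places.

From M_n = 0.85 f'_c a b (d − a/2):
a = d − √(d² − 2M_n/(0.85 f'_c b)) = 20.1 − √(20.1² − 2 × 3120/(0.85 × 6 × 10.3)) = 3.212 in.
A_s = 0.85 f'_c a b / f_y = 0.85 × 6 × 3.212 × 10.3 / 60 = 2.812 in².

A_s ≈ 2.81 in²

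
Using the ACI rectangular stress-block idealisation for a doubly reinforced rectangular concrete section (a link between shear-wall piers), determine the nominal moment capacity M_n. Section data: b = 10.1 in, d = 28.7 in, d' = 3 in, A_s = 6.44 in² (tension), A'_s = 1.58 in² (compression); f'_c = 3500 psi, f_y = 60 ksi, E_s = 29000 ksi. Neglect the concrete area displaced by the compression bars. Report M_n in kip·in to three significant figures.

M_n ≈ 9390 kip·in

Assume both steels yield.
a = (A_s − A'_s) f_y/(0.85 f'_c b) = (6.44 − 1.58) × 60/(0.85 × 3.5 × 10.1) = 9.705 in.
c = a/β₁ = 9.705/0.85 = 11.418 in; ε'_s = 0.003(c − d')/c = 0.0022 ≥ ε_y = 0.0021, so the compression steel yields.
M_n = (A_s − A'_s) f_y (d − a/2) + A'_s f_y (d − d') = 291.6 × (28.7 − 4.8525) + 94.8 × (28.7 − 3) = 6953.9 + 2436.4 = 9390.3 kip·in.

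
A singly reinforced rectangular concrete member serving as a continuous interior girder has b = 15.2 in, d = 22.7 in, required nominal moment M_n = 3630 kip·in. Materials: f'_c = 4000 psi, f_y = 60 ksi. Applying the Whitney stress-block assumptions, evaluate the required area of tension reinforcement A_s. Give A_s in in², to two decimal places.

From M_n = 0.85 f'_c a b (d − a/2):
a = d − √(d² − 2M_n/(0.85 f'_c b)) = 22.7 − √(22.7² − 2 × 3630/(0.85 × 4 × 15.2)) = 3.340 in.
A_s = 0.85 f'_c a b / f_y = 0.85 × 4 × 3.340 × 15.2 / 60 = 2.877 in².

A_s ≈ 2.88 in²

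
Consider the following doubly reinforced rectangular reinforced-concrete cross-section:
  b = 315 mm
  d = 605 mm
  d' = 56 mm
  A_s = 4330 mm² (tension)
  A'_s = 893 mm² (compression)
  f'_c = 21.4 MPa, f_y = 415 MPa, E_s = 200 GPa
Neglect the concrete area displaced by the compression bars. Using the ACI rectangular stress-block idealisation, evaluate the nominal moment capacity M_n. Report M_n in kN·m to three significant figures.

M_n ≈ 889 kN·m

Assume both tension and compression steel yield.
Net tension couple steel: A_s − A'_s = 3437 mm².
a = (A_s − A'_s) f_y / (0.85 f'_c b) = 1426355/(0.85 × 21.4 × 315) = 248.93 mm.
c = a/β₁ = 248.93/0.85 = 292.86 mm; ε'_s = 0.003(c − d')/c = 0.0024 ≥ f_y/E_s = 0.0021, so compression steel does yield.
M_n = (A_s − A'_s) f_y (d − a/2) + A'_s f_y (d − d') = [1426355 × (605 − 124.465) + 370595 × (605 − 56)] × 10⁻⁶ = 685.41 + 203.46 = 888.87 kN·m.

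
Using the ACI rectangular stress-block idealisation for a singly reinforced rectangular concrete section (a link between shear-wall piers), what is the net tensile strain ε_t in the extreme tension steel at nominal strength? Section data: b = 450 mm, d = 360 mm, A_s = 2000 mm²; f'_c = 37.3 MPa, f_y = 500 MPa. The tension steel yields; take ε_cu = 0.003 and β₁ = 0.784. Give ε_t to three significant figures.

a = A_s f_y/(0.85 f'_c b) = 70.09 mm.
β₁ = 0.784, so c = a/β₁ = 70.09/0.784 = 89.40 mm.
From the linear strain diagram with ε_cu = 0.003: ε_t = 0.003 (d − c)/c = 0.003 × (360 − 89.40)/89.40 = 0.00908.
Since ε_t ≥ 0.005, the section is tension-controlled.

ε_t ≈ 0.00908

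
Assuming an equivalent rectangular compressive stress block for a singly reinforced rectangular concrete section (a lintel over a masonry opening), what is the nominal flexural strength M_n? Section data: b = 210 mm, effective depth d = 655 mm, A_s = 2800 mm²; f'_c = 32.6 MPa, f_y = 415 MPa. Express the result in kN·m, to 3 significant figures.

T = A_s f_y = 2800 × 415 = 1162000 N = 1162 kN.
From C = T: a = T/(0.85 f'_c b) = 1162000/(0.85 × 32.6 × 210) = 199.69 mm.
M_n = T(d − a/2) = 1162 kN × (655 − 99.845) mm = 645.09 kN·m.

M_n ≈ 645 kN·m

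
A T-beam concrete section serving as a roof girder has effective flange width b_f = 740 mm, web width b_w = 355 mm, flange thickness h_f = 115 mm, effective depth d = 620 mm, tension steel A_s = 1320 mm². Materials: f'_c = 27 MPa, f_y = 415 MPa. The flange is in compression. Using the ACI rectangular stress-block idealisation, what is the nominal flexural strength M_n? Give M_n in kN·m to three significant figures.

M_n ≈ 331 kN·m

Tension: T = A_s f_y = 1320 × 415 = 547800 N.
Try a within the flange: a = T/(0.85 f'_c b_f) = 547800/(0.85 × 27 × 740) = 32.26 mm.
Since a = 32.26 ≤ h_f = 115 mm, the stress block lies entirely in the flange; analyse as a rectangular beam of width b_f.
M_n = T(d − a/2) = 547800 × (620 − 16.13) = 330.80 × 10⁶ N·mm.
M_n = 330.80 kN·m.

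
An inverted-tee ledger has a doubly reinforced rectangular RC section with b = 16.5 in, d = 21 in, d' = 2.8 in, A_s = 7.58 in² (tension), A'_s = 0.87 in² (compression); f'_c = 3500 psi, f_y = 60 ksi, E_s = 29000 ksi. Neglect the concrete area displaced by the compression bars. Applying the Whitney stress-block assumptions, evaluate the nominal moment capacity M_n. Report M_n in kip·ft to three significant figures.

M_n ≈ 646 kip·ft

Assume both steels yield.
a = (A_s − A'_s) f_y/(0.85 f'_c b) = (7.58 − 0.87) × 60/(0.85 × 3.5 × 16.5) = 8.202 in.
c = a/β₁ = 8.202/0.85 = 9.649 in; ε'_s = 0.003(c − d')/c = 0.0021 ≥ ε_y = 0.0021, so the compression steel yields.
M_n = (A_s − A'_s) f_y (d − a/2) + A'_s f_y (d − d') = 402.6 × (21 − 4.101) + 52.2 × (21 − 2.8) = 6803.5 + 950.0 = 7753.5 kip·in = 7753.5/12 = 646.13 kip·ft.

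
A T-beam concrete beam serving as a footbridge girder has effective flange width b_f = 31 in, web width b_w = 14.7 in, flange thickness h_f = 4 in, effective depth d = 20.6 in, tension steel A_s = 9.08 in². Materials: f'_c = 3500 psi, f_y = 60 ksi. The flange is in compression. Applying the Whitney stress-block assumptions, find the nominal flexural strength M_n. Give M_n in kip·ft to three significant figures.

M_n ≈ 786 kip·ft

Tension: T = A_s f_y = 9.08 × 60 = 544.8 kips.
Try a within the flange: a = T/(0.85 f'_c b_f) = 544.8/(0.85 × 3.5 × 31) = 5.907 in.
a = 5.907 > h_f = 4 in: the block extends into the web. Split into flange-overhang and web parts.
C_f = 0.85 f'_c (b_f − b_w) h_f = 0.85 × 3.5 × (31 − 14.7) × 4 = 194.0 kips.
Remaining web compression depth: a_w = (T − C_f)/(0.85 f'_c b_w) = (544.8 − 194.0)/(0.85 × 3.5 × 14.7) = 8.021 in.
M_n = C_f(d − h_f/2) + (T − C_f)(d − a_w/2) = 194.0 × (20.6 − 2) + 350.8 × (20.6 − 4.0105) = 3608.4 + 5819.6 = 9428.0 kip·in.
M_n = 9428.0/12 = 785.67 kip·ft.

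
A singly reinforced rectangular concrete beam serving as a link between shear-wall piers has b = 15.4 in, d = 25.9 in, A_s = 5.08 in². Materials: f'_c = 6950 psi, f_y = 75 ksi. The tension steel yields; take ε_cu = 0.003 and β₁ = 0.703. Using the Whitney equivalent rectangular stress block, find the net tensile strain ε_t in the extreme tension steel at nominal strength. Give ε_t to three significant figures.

a = A_s f_y/(0.85 f'_c b) = 4.188 in.
β₁ = 0.703, so c = a/β₁ = 4.188/0.703 = 5.957 in.
From the linear strain diagram with ε_cu = 0.003: ε_t = 0.003 (d − c)/c = 0.003 × (25.9 − 5.957)/5.957 = 0.0100.
Since ε_t ≥ 0.005, the section is tension-controlled.

ε_t ≈ 0.0100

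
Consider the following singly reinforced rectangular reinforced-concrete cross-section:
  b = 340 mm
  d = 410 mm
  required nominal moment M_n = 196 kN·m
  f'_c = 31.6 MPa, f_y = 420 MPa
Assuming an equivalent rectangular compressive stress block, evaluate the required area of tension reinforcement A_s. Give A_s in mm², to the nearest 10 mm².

A_s ≈ 1220 mm²

With M_n = 0.85 f'_c a b (d − a/2), solve the quadratic for a:
a = d − √(d² − 2M_n/(0.85 f'_c b)) = 410 − √(410² − 2 × 196×10⁶/(0.85 × 31.6 × 340)) = 56.20 mm.
A_s = 0.85 f'_c a b / f_y = 0.85 × 31.6 × 56.20 × 340 / 420 = 1222.0 mm².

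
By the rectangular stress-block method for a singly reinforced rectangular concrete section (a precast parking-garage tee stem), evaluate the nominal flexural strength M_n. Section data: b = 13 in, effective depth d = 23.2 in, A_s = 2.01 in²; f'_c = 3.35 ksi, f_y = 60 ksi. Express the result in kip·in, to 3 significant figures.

T = A_s f_y = 2.01 × 60 = 120.6 kips.
a = T/(0.85 f'_c b) = 120.6/(0.85 × 3.35 × 13) = 3.258 in.
M_n = T(d − a/2) = 120.6 × (23.2 − 1.629) = 2601.5 kip·in.

M_n ≈ 2600 kip·in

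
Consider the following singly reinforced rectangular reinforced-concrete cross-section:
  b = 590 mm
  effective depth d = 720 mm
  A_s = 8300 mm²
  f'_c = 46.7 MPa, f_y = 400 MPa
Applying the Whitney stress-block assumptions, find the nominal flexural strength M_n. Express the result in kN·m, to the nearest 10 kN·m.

M_n ≈ 2160 kN·m

T = A_s f_y = 8300 × 400 = 3320000 N = 3320 kN.
From C = T: a = T/(0.85 f'_c b) = 3320000/(0.85 × 46.7 × 590) = 141.76 mm.
M_n = T(d − a/2) = 3320 kN × (720 − 70.88) mm = 2155.08 kN·m.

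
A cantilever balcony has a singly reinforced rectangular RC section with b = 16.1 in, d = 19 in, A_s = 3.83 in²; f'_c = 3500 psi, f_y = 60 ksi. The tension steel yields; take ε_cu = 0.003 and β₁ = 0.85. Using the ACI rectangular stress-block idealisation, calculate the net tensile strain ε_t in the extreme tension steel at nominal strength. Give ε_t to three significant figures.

ε_t ≈ 0.00710

a = A_s f_y/(0.85 f'_c b) = 4.798 in.
β₁ = 0.85, so c = a/β₁ = 4.798/0.85 = 5.645 in.
From the linear strain diagram with ε_cu = 0.003: ε_t = 0.003 (d − c)/c = 0.003 × (19 − 5.645)/5.645 = 0.00710.
Since ε_t ≥ 0.005, the section is tension-controlled.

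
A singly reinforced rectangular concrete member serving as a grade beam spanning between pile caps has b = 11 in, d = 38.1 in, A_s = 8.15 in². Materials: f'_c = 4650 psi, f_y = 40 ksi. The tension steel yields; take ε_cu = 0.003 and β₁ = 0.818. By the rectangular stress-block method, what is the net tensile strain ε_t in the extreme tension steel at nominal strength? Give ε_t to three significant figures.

ε_t ≈ 0.00947

a = A_s f_y/(0.85 f'_c b) = 7.498 in.
β₁ = 0.818, so c = a/β₁ = 7.498/0.818 = 9.166 in.
From the linear strain diagram with ε_cu = 0.003: ε_t = 0.003 (d − c)/c = 0.003 × (38.1 − 9.166)/9.166 = 0.00947.
Since ε_t ≥ 0.005, the section is tension-controlled.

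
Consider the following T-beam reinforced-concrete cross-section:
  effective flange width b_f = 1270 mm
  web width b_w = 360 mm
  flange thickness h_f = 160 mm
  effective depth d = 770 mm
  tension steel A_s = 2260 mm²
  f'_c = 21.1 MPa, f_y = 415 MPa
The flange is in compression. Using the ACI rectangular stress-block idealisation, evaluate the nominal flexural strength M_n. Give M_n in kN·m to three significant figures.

Tension: T = A_s f_y = 2260 × 415 = 937900 N.
Try a within the flange: a = T/(0.85 f'_c b_f) = 937900/(0.85 × 21.1 × 1270) = 41.18 mm.
Since a = 41.18 ≤ h_f = 160 mm, the stress block lies entirely in the flange; analyse as a rectangular beam of width b_f.
M_n = T(d − a/2) = 937900 × (770 − 20.59) = 702.87 × 10⁶ N·mm.
M_n = 702.87 kN·m.

M_n ≈ 703 kN·m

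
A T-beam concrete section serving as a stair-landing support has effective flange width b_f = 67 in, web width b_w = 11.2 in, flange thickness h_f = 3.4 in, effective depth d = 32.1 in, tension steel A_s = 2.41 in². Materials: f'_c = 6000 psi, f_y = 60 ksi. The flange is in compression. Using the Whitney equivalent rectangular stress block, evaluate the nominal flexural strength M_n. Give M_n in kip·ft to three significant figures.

M_n ≈ 384 kip·ft

Tension: T = A_s f_y = 2.41 × 60 = 144.6 kips.
Try a within the flange: a = T/(0.85 f'_c b_f) = 144.6/(0.85 × 6 × 67) = 0.423 in.
Since a = 0.423 ≤ h_f = 3.4 in, the stress block lies entirely in the flange; analyse as a rectangular beam of width b_f.
M_n = T(d − a/2) = 144.6 × (32.1 − 0.2115) = 4611.1 kip·in.
M_n = 4611.1/12 = 384.26 kip·ft.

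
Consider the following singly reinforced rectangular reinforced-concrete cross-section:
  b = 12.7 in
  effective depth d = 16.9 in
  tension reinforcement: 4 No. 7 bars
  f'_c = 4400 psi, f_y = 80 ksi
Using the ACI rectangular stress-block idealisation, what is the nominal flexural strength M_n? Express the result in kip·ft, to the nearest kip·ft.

M_n ≈ 238 kip·ft

A_s = 4 × 0.6 = 2.4 in².
T = A_s f_y = 2.4 × 80 = 192 kips.
a = T/(0.85 f'_c b) = 192/(0.85 × 4.4 × 12.7) = 4.042 in.
M_n = T(d − a/2) = 192 × (16.9 − 2.021) = 2856.8 kip·in = 2856.8/12 = 238.07 kip·ft.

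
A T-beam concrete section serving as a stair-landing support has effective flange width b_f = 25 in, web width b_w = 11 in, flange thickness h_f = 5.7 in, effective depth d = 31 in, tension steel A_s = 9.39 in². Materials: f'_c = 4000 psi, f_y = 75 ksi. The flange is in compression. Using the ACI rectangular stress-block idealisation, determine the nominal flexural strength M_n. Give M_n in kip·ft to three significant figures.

M_n ≈ 1550 kip·ft

Tension: T = A_s f_y = 9.39 × 75 = 704.25 kips.
Try a within the flange: a = T/(0.85 f'_c b_f) = 704.25/(0.85 × 4 × 25) = 8.285 in.
a = 8.285 > h_f = 5.7 in: the block extends into the web. Split into flange-overhang and web parts.
C_f = 0.85 f'_c (b_f − b_w) h_f = 0.85 × 4 × (25 − 11) × 5.7 = 271.3 kips.
Remaining web compression depth: a_w = (T − C_f)/(0.85 f'_c b_w) = (704.25 − 271.3)/(0.85 × 4 × 11) = 11.576 in.
M_n = C_f(d − h_f/2) + (T − C_f)(d − a_w/2) = 271.3 × (31 − 2.85) + 432.95 × (31 − 5.788) = 7637.1 + 10915.5 = 18552.6 kip·in.
M_n = 18552.6/12 = 1546.05 kip·ft.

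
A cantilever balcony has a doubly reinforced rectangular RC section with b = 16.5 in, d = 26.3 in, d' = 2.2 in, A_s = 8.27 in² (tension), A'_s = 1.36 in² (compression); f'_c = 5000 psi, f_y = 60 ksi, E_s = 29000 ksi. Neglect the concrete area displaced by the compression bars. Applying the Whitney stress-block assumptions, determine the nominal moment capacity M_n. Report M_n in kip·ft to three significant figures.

Assume both steels yield.
a = (A_s − A'_s) f_y/(0.85 f'_c b) = (8.27 − 1.36) × 60/(0.85 × 5 × 16.5) = 5.912 in.
c = a/β₁ = 5.912/0.8 = 7.390 in; ε'_s = 0.003(c − d')/c = 0.0021 ≥ ε_y = 0.0021, so the compression steel yields.
M_n = (A_s − A'_s) f_y (d − a/2) + A'_s f_y (d − d') = 414.6 × (26.3 − 2.956) + 81.6 × (26.3 − 2.2) = 9678.4 + 1966.6 = 11645.0 kip·in = 11645.0/12 = 970.42 kip·ft.

M_n ≈ 970 kip·ft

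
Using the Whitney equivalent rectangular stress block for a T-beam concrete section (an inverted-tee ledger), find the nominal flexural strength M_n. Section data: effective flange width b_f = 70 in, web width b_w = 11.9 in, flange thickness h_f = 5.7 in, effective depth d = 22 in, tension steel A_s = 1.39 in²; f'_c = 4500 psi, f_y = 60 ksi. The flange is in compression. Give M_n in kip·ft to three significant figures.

M_n ≈ 152 kip·ft

Tension: T = A_s f_y = 1.39 × 60 = 83.4 kips.
Try a within the flange: a = T/(0.85 f'_c b_f) = 83.4/(0.85 × 4.5 × 70) = 0.311 in.
Since a = 0.311 ≤ h_f = 5.7 in, the stress block lies entirely in the flange; analyse as a rectangular beam of width b_f.
M_n = T(d − a/2) = 83.4 × (22 − 0.1555) = 1821.8 kip·in.
M_n = 1821.8/12 = 151.82 kip·ft.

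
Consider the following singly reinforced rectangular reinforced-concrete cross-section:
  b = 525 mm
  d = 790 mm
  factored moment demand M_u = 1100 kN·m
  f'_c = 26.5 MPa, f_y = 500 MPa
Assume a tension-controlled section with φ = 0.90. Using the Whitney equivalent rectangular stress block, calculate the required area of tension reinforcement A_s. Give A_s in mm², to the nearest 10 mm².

M_n = M_u/φ = 1100/0.90 = 1222.22 kN·m.
With M_n = 0.85 f'_c a b (d − a/2), solve the quadratic for a:
a = d − √(d² − 2M_n/(0.85 f'_c b)) = 790 − √(790² − 2 × 1222.22×10⁶/(0.85 × 26.5 × 525)) = 143.94 mm.
A_s = 0.85 f'_c a b / f_y = 0.85 × 26.5 × 143.94 × 525 / 500 = 3404.4 mm².

A_s ≈ 3400 mm²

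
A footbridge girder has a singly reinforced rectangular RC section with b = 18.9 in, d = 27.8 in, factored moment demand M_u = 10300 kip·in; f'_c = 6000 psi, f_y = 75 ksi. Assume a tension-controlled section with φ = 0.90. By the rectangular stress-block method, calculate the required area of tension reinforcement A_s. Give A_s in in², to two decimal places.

M_n = M_u/φ = 10300/0.90 = 11444.4 kip·in.
From M_n = 0.85 f'_c a b (d − a/2):
a = d − √(d² − 2M_n/(0.85 f'_c b)) = 27.8 − √(27.8² − 2 × 11444.4/(0.85 × 6 × 18.9)) = 4.662 in.
A_s = 0.85 f'_c a b / f_y = 0.85 × 6 × 4.662 × 18.9 / 75 = 5.992 in².

A_s ≈ 5.99 in²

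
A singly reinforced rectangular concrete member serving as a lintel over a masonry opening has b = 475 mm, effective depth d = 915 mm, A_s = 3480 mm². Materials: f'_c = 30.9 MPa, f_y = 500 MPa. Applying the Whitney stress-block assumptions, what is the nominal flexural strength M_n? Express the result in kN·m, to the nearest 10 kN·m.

T = A_s f_y = 3480 × 500 = 1740000 N = 1740 kN.
From C = T: a = T/(0.85 f'_c b) = 1740000/(0.85 × 30.9 × 475) = 139.47 mm.
M_n = T(d − a/2) = 1740 kN × (915 − 69.735) mm = 1470.76 kN·m.

M_n ≈ 1470 kN·m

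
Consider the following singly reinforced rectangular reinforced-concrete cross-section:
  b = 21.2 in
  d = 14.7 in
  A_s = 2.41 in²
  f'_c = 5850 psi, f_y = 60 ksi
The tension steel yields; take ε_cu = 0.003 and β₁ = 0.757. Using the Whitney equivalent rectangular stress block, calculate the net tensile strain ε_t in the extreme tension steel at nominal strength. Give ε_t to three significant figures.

a = A_s f_y/(0.85 f'_c b) = 1.372 in.
β₁ = 0.757, so c = a/β₁ = 1.372/0.757 = 1.812 in.
From the linear strain diagram with ε_cu = 0.003: ε_t = 0.003 (d − c)/c = 0.003 × (14.7 − 1.812)/1.812 = 0.0213.
Since ε_t ≥ 0.005, the section is tension-controlled.

ε_t ≈ 0.0213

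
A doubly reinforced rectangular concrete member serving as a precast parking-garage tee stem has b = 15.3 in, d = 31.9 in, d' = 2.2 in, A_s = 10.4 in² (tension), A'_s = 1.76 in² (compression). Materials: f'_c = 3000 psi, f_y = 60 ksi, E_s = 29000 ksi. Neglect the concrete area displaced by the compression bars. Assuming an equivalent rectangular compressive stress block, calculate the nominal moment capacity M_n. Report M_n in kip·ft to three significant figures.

M_n ≈ 1350 kip·ft

Assume both steels yield.
a = (A_s − A'_s) f_y/(0.85 f'_c b) = (10.4 − 1.76) × 60/(0.85 × 3 × 15.3) = 13.287 in.
c = a/β₁ = 13.287/0.85 = 15.632 in; ε'_s = 0.003(c − d')/c = 0.0026 ≥ ε_y = 0.0021, so the compression steel yields.
M_n = (A_s − A'_s) f_y (d − a/2) + A'_s f_y (d − d') = 518.4 × (31.9 − 6.6435) + 105.6 × (31.9 − 2.2) = 13093.0 + 3136.3 = 16229.3 kip·in = 16229.3/12 = 1352.44 kip·ft.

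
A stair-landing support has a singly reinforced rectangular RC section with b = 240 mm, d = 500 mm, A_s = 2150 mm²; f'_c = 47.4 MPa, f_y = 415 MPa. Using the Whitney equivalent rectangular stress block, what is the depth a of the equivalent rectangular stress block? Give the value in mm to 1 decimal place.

T = A_s f_y = 2150 × 415 = 892250 N = 892.25 kN.
Setting C = 0.85 f'_c a b equal to T: a = 892250/(0.85 × 47.4 × 240) = 92.3 mm.

a ≈ 92.3 mm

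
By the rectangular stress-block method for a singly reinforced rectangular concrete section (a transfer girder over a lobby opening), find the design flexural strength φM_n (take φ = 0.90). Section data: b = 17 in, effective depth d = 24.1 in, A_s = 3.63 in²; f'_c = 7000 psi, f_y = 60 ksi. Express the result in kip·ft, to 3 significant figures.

T = A_s f_y = 3.63 × 60 = 217.8 kips.
a = T/(0.85 f'_c b) = 217.8/(0.85 × 7 × 17) = 2.153 in.
M_n = T(d − a/2) = 217.8 × (24.1 − 1.0765) = 5014.5 kip·in = 5014.5/12 = 417.88 kip·ft.
φM_n = 0.90 × 417.88 = 376.09 kip·ft.

φM_n ≈ 376 kip·ft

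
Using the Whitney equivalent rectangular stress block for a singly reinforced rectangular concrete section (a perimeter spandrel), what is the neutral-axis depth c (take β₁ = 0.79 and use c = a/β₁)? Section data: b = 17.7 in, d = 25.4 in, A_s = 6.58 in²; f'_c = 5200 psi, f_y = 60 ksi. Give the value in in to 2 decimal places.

T = A_s f_y = 6.58 × 60 = 394.8 kips.
a = T/(0.85 f'_c b) = 394.8/(0.85 × 5.2 × 17.7) = 5.0464 in.
With β₁ = 0.79, c = a/β₁ = 5.0464/0.79 = 6.39 in.

c ≈ 6.39 in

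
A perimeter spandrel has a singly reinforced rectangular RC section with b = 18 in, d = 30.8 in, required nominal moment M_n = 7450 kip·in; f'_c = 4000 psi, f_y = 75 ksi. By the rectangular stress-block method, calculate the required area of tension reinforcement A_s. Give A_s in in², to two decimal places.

A_s ≈ 3.46 in²

From M_n = 0.85 f'_c a b (d − a/2):
a = d − √(d² − 2M_n/(0.85 f'_c b)) = 30.8 − √(30.8² − 2 × 7450/(0.85 × 4 × 18)) = 4.245 in.
A_s = 0.85 f'_c a b / f_y = 0.85 × 4 × 4.245 × 18 / 75 = 3.464 in².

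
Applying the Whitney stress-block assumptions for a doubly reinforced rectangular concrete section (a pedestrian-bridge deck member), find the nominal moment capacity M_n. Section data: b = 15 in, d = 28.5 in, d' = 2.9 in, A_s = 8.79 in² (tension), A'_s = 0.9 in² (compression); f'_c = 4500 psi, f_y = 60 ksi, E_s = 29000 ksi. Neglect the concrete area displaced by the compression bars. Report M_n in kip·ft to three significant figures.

M_n ≈ 1080 kip·ft

Assume both steels yield.
a = (A_s − A'_s) f_y/(0.85 f'_c b) = (8.79 − 0.9) × 60/(0.85 × 4.5 × 15) = 8.251 in.
c = a/β₁ = 8.251/0.825 = 10.001 in; ε'_s = 0.003(c − d')/c = 0.0021 ≥ ε_y = 0.0021, so the compression steel yields.
M_n = (A_s − A'_s) f_y (d − a/2) + A'_s f_y (d − d') = 473.4 × (28.5 − 4.1255) + 54 × (28.5 − 2.9) = 11538.9 + 1382.4 = 12921.3 kip·in = 12921.3/12 = 1076.78 kip·ft.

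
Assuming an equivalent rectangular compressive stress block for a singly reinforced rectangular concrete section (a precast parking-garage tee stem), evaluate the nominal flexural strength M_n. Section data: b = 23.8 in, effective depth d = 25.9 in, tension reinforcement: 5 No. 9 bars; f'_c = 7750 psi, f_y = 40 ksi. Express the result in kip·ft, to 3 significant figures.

M_n ≈ 421 kip·ft

A_s = 5 × 1 = 5 in².
T = A_s f_y = 5 × 40 = 200 kips.
a = T/(0.85 f'_c b) = 200/(0.85 × 7.75 × 23.8) = 1.276 in.
M_n = T(d − a/2) = 200 × (25.9 − 0.638) = 5052.4 kip·in = 5052.4/12 = 421.03 kip·ft.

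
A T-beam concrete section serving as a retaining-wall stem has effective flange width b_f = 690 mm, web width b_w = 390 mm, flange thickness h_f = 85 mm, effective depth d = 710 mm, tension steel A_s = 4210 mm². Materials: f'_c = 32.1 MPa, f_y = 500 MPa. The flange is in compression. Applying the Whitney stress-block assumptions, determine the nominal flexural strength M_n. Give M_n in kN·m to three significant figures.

M_n ≈ 1370 kN·m

Tension: T = A_s f_y = 4210 × 500 = 2105000 N.
Try a within the flange: a = T/(0.85 f'_c b_f) = 2105000/(0.85 × 32.1 × 690) = 111.81 mm.
a = 111.81 > h_f = 85 mm: the block extends into the web. Split into flange-overhang and web parts.
C_f = 0.85 f'_c (b_f − b_w) h_f = 0.85 × 32.1 × (690 − 390) × 85 = 695768 N.
Remaining web compression depth: a_w = (T − C_f)/(0.85 f'_c b_w) = (2105000 − 695768)/(0.85 × 32.1 × 390) = 132.43 mm.
M_n = C_f(d − h_f/2) + (T − C_f)(d − a_w/2) = 695768 × (710 − 42.5) + 1409232 × (710 − 66.215) = 464.43 + 907.24 = 1371.67 × 10⁶ N·mm.
M_n = 1371.67 kN·m.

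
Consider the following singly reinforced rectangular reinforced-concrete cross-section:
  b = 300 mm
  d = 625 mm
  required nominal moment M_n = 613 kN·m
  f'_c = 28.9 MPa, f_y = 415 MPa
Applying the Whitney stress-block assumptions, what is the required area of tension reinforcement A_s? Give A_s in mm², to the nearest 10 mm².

With M_n = 0.85 f'_c a b (d − a/2), solve the quadratic for a:
a = d − √(d² − 2M_n/(0.85 f'_c b)) = 625 − √(625² − 2 × 613×10⁶/(0.85 × 28.9 × 300)) = 151.44 mm.
A_s = 0.85 f'_c a b / f_y = 0.85 × 28.9 × 151.44 × 300 / 415 = 2689.2 mm².

A_s ≈ 2690 mm²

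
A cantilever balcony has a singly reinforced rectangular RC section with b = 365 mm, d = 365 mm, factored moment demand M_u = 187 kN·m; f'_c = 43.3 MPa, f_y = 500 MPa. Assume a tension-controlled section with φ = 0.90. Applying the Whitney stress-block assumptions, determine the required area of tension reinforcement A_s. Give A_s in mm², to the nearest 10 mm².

A_s ≈ 1210 mm²

M_n = M_u/φ = 187/0.90 = 207.778 kN·m.
With M_n = 0.85 f'_c a b (d − a/2), solve the quadratic for a:
a = d − √(d² − 2M_n/(0.85 f'_c b)) = 365 − √(365² − 2 × 207.778×10⁶/(0.85 × 43.3 × 365)) = 45.17 mm.
A_s = 0.85 f'_c a b / f_y = 0.85 × 43.3 × 45.17 × 365 / 500 = 1213.6 mm².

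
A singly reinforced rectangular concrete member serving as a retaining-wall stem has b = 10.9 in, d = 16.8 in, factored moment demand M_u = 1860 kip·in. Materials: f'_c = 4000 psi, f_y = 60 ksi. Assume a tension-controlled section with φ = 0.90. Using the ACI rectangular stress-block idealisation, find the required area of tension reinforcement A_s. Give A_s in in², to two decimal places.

M_n = M_u/φ = 1860/0.90 = 2066.67 kip·in.
From M_n = 0.85 f'_c a b (d − a/2):
a = d − √(d² − 2M_n/(0.85 f'_c b)) = 16.8 − √(16.8² − 2 × 2066.67/(0.85 × 4 × 10.9)) = 3.734 in.
A_s = 0.85 f'_c a b / f_y = 0.85 × 4 × 3.734 × 10.9 / 60 = 2.306 in².

A_s ≈ 2.31 in²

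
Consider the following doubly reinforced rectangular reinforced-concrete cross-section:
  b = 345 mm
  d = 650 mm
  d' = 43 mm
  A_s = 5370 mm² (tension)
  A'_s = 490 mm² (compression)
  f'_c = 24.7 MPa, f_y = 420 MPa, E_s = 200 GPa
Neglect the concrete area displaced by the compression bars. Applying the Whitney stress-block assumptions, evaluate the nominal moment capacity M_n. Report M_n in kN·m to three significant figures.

M_n ≈ 1170 kN·m

Assume both tension and compression steel yield.
Net tension couple steel: A_s − A'_s = 4880 mm².
a = (A_s − A'_s) f_y / (0.85 f'_c b) = 2049600/(0.85 × 24.7 × 345) = 282.97 mm.
c = a/β₁ = 282.97/0.85 = 332.91 mm; ε'_s = 0.003(c − d')/c = 0.0026 ≥ f_y/E_s = 0.0021, so compression steel does yield.
M_n = (A_s − A'_s) f_y (d − a/2) + A'_s f_y (d − d') = [2049600 × (650 − 141.485) + 205800 × (650 − 43)] × 10⁻⁶ = 1042.25 + 124.92 = 1167.17 kN·m.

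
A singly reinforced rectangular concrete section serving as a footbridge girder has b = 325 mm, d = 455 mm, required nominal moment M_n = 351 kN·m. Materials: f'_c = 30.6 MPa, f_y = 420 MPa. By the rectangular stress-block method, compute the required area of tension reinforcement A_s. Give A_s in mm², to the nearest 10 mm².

A_s ≈ 2070 mm²

With M_n = 0.85 f'_c a b (d − a/2), solve the quadratic for a:
a = d − √(d² − 2M_n/(0.85 f'_c b)) = 455 − √(455² − 2 × 351×10⁶/(0.85 × 30.6 × 325)) = 102.89 mm.
A_s = 0.85 f'_c a b / f_y = 0.85 × 30.6 × 102.89 × 325 / 420 = 2070.8 mm².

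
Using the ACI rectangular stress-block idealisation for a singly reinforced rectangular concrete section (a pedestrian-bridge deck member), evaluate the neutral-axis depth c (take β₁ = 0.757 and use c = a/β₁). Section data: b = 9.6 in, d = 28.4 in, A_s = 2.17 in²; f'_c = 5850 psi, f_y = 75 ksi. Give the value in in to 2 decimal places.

T = A_s f_y = 2.17 × 75 = 162.75 kips.
a = T/(0.85 f'_c b) = 162.75/(0.85 × 5.85 × 9.6) = 3.4094 in.
With β₁ = 0.757, c = a/β₁ = 3.4094/0.757 = 4.50 in.

c ≈ 4.50 in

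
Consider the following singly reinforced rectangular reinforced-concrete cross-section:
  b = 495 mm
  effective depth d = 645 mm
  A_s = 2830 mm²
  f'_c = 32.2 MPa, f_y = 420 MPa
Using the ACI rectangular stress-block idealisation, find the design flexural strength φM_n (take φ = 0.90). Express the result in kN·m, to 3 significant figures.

T = A_s f_y = 2830 × 420 = 1188600 N = 1188.6 kN.
From C = T: a = T/(0.85 f'_c b) = 1188600/(0.85 × 32.2 × 495) = 87.73 mm.
M_n = T(d − a/2) = 1188.6 kN × (645 − 43.865) mm = 714.51 kN·m.
φM_n = 0.90 × 714.51 = 643.06 kN·m.

φM_n ≈ 643 kN·m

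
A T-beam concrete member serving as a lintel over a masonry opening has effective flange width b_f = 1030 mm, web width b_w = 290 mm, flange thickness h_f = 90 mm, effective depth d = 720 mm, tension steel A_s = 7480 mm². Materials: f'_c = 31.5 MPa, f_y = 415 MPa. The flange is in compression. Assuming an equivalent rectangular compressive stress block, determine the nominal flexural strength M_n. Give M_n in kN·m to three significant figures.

Tension: T = A_s f_y = 7480 × 415 = 3104200 N.
Try a within the flange: a = T/(0.85 f'_c b_f) = 3104200/(0.85 × 31.5 × 1030) = 112.56 mm.
a = 112.56 > h_f = 90 mm: the block extends into the web. Split into flange-overhang and web parts.
C_f = 0.85 f'_c (b_f − b_w) h_f = 0.85 × 31.5 × (1030 − 290) × 90 = 1783215 N.
Remaining web compression depth: a_w = (T − C_f)/(0.85 f'_c b_w) = (3104200 − 1783215)/(0.85 × 31.5 × 290) = 170.13 mm.
M_n = C_f(d − h_f/2) + (T − C_f)(d − a_w/2) = 1783215 × (720 − 45) + 1320985 × (720 − 85.065) = 1203.67 + 838.74 = 2042.41 × 10⁶ N·mm.
M_n = 2042.41 kN·m.

M_n ≈ 2040 kN·m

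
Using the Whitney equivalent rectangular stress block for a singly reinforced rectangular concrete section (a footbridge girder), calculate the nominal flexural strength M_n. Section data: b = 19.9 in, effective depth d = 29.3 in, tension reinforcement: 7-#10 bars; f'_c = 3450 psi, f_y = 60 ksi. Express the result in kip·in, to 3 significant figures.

M_n ≈ 13200 kip·in

A_s = 7 × 1.27 = 8.89 in².
T = A_s f_y = 8.89 × 60 = 533.4 kips.
a = T/(0.85 f'_c b) = 533.4/(0.85 × 3.45 × 19.9) = 9.140 in.
M_n = T(d − a/2) = 533.4 × (29.3 − 4.57) = 13191.0 kip·in.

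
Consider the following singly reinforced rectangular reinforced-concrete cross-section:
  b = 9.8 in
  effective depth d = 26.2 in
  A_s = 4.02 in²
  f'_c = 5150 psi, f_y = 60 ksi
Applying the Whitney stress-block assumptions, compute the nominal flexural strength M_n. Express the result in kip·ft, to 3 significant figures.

T = A_s f_y = 4.02 × 60 = 241.2 kips.
a = T/(0.85 f'_c b) = 241.2/(0.85 × 5.15 × 9.8) = 5.622 in.
M_n = T(d − a/2) = 241.2 × (26.2 − 2.811) = 5641.4 kip·in = 5641.4/12 = 470.12 kip·ft.

M_n ≈ 470 kip·ft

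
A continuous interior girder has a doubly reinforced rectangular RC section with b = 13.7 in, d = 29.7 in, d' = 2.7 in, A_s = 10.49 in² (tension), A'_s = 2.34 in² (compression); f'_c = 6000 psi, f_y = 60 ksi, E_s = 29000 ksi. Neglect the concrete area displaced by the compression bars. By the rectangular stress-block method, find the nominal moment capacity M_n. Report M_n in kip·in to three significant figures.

Assume both steels yield.
a = (A_s − A'_s) f_y/(0.85 f'_c b) = (10.49 − 2.34) × 60/(0.85 × 6 × 13.7) = 6.999 in.
c = a/β₁ = 6.999/0.75 = 9.332 in; ε'_s = 0.003(c − d')/c = 0.0021 ≥ ε_y = 0.0021, so the compression steel yields.
M_n = (A_s − A'_s) f_y (d − a/2) + A'_s f_y (d − d') = 489 × (29.7 − 3.4995) + 140.4 × (29.7 − 2.7) = 12812.0 + 3790.8 = 16602.8 kip·in.

M_n ≈ 16600 kip·in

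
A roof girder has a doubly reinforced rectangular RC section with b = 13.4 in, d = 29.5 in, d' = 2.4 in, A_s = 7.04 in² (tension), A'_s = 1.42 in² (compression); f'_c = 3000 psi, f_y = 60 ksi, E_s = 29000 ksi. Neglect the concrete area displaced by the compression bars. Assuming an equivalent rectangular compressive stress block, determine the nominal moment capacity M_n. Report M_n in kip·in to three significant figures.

M_n ≈ 10600 kip·in

Assume both steels yield.
a = (A_s − A'_s) f_y/(0.85 f'_c b) = (7.04 − 1.42) × 60/(0.85 × 3 × 13.4) = 9.868 in.
c = a/β₁ = 9.868/0.85 = 11.609 in; ε'_s = 0.003(c − d')/c = 0.0024 ≥ ε_y = 0.0021, so the compression steel yields.
M_n = (A_s − A'_s) f_y (d − a/2) + A'_s f_y (d − d') = 337.2 × (29.5 − 4.934) + 85.2 × (29.5 − 2.4) = 8283.7 + 2308.9 = 10592.6 kip·in.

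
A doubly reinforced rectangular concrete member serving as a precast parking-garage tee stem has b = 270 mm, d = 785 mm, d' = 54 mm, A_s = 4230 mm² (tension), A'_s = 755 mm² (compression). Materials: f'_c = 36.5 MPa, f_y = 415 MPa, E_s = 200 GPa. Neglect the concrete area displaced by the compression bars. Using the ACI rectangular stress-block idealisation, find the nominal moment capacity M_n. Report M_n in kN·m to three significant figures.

M_n ≈ 1240 kN·m

Assume both tension and compression steel yield.
Net tension couple steel: A_s − A'_s = 3475 mm².
a = (A_s − A'_s) f_y / (0.85 f'_c b) = 1442125/(0.85 × 36.5 × 270) = 172.16 mm.
c = a/β₁ = 172.16/0.789 = 218.20 mm; ε'_s = 0.003(c − d')/c = 0.0023 ≥ f_y/E_s = 0.0021, so compression steel does yield.
M_n = (A_s − A'_s) f_y (d − a/2) + A'_s f_y (d − d') = [1442125 × (785 − 86.08) + 313325 × (785 − 54)] × 10⁻⁶ = 1007.93 + 229.04 = 1236.97 kN·m.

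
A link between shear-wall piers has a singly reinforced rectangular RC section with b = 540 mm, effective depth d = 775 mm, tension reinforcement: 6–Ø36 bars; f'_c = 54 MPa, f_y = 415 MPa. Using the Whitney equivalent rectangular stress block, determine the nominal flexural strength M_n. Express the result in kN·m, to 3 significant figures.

M_n ≈ 1830 kN·m

A_s = 6 × 1018 = 6108 mm².
T = A_s f_y = 6108 × 415 = 2534820 N = 2534.82 kN.
From C = T: a = T/(0.85 f'_c b) = 2534820/(0.85 × 54 × 540) = 102.27 mm.
M_n = T(d − a/2) = 2534.82 kN × (775 − 51.135) mm = 1834.87 kN·m.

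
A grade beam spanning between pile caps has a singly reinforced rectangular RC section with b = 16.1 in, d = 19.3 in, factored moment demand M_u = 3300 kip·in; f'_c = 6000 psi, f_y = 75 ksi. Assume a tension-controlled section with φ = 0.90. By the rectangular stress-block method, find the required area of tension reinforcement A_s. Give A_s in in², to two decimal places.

A_s ≈ 2.71 in²

M_n = M_u/φ = 3300/0.90 = 3666.67 kip·in.
From M_n = 0.85 f'_c a b (d − a/2):
a = d − √(d² − 2M_n/(0.85 f'_c b)) = 19.3 − √(19.3² − 2 × 3666.67/(0.85 × 6 × 16.1)) = 2.472 in.
A_s = 0.85 f'_c a b / f_y = 0.85 × 6 × 2.472 × 16.1 / 75 = 2.706 in².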